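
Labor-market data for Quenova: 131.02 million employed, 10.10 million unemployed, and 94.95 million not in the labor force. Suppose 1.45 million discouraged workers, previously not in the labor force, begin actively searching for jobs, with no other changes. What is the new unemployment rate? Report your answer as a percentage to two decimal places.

Initially, labor force = 131.02 + 10.10 = 141.12 million, so u = 10.10/141.12 = 7.16%.
After the change, unemployed and labor force both rise by 1.45 → E = 131.02, U = 11.55, labor force = 142.57 million.
New unemployment rate = 11.55 / 142.57 = 8.10%.

New unemployment rate ≈ 8.10%.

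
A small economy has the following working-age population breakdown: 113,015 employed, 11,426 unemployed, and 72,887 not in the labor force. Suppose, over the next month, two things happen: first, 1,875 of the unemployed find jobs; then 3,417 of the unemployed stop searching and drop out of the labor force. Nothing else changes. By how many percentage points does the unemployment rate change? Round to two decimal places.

The unemployment rate changes by −4.11 percentage points.

Initially, labor force = 113,015 + 11,426 = 124,441, so u = 11,426/124,441 = 9.18%.
After the first change, unemployed falls and employed rises by 1,875; labor force unchanged → E = 114,890, U = 9,551, labor force = 124,441.
After the second change, unemployed and labor force both fall by 3,417 → E = 114,890, U = 6,134, labor force = 121,024.
New unemployment rate = 6,134 / 121,024 = 5.07%.
Change = 5.07% − 9.18% = −4.11 percentage points.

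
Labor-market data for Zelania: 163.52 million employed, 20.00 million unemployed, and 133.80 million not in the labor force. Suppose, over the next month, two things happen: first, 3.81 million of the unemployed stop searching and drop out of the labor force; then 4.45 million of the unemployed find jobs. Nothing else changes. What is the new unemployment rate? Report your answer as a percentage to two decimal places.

New unemployment rate ≈ 6.53%.

Initially, labor force = 163.52 + 20.00 = 183.52 million, so u = 20.00/183.52 = 10.90%.
After the first change, unemployed and labor force both fall by 3.81 → E = 163.52, U = 16.19, labor force = 179.71 million.
After the second change, unemployed falls and employed rises by 4.45; labor force unchanged → E = 167.97, U = 11.74, labor force = 179.71 million.
New unemployment rate = 11.74 / 179.71 = 6.53%.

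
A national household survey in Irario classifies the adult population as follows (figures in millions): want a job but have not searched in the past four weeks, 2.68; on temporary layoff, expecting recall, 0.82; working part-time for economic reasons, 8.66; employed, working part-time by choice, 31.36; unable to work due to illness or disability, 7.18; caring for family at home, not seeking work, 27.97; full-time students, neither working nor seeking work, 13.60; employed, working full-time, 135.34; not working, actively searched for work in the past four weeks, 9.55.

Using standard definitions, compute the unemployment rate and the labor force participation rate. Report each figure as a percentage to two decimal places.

Employed = 8.66 + 31.36 + 135.34 = 175.36 million (anyone who worked, including part-time for economic reasons, counts as employed).
Unemployed = 0.82 + 9.55 = 10.37 million (jobless and actively searching, or on temporary layoff).
Labor force = 175.36 + 10.37 = 185.73 million.
Not in labor force = 2.68 + 7.18 + 27.97 + 13.60 = 51.43 million (those not working and not actively searching are outside the labor force — including those who want a job but have given up searching).
Civilian working-age population = 185.73 + 51.43 = 237.16 million.
Unemployment rate = 10.37 / 185.73 = 5.58%.
Labor force participation rate = 185.73 / 237.16 = 78.31%.

Unemployment rate ≈ 5.58%; labor force participation rate ≈ 78.31%.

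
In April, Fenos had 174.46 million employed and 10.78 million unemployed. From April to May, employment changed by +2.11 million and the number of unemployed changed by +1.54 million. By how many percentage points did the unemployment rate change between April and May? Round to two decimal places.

The unemployment rate changed by +0.70 percentage points.

April: labor force = 174.46 + 10.78 = 185.24; u = 10.78/185.24 = 5.82%.
May: labor force = 176.57 + 12.32 = 188.89; u = 12.32/188.89 = 6.52%.
Change = 6.52% − 5.82% = +0.70 pp.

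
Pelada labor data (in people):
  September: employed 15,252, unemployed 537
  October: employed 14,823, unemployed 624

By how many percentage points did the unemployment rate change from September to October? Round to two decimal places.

September: labor force = 15,252 + 537 = 15,789; u = 537/15,789 = 3.40%.
October: labor force = 14,823 + 624 = 15,447; u = 624/15,447 = 4.04%.
Change = 4.04% − 3.40% = +0.64 pp.

The unemployment rate changed by +0.64 percentage points.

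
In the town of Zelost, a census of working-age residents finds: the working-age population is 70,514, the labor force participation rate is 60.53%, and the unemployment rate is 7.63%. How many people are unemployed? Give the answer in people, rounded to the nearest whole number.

About 3,257 are unemployed.

Labor force = 0.6053 × 70,514 = 42,682.
Unemployed = 0.0763 × 42,682 ≈ 3,257.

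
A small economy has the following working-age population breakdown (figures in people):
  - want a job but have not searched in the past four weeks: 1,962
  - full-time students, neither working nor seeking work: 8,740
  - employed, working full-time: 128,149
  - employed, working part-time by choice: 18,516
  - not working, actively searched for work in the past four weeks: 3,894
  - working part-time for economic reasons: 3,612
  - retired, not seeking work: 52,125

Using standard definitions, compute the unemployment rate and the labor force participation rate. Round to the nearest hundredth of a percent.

Unemployment rate ≈ 2.53%; labor force participation rate ≈ 71.05%.

Employed = 128,149 + 18,516 + 3,612 = 150,277 (anyone who worked, including part-time for economic reasons, counts as employed).
Unemployed = 3,894.
Labor force = 150,277 + 3,894 = 154,171.
Not in labor force = 1,962 + 8,740 + 52,125 = 62,827 (those not working and not actively searching are outside the labor force — including those who want a job but have given up searching).
Civilian working-age population = 154,171 + 62,827 = 216,998.
Unemployment rate = 3,894 / 154,171 = 2.53%.
Labor force participation rate = 154,171 / 216,998 = 71.05%.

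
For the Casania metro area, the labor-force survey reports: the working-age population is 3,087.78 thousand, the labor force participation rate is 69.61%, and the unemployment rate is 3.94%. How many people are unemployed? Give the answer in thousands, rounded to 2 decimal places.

Labor force = 0.6961 × 3,087.78 = 2,149.40 thousand.
Unemployed = 0.0394 × 2,149.40 ≈ 84.69 thousand.

About 84.69 thousand are unemployed.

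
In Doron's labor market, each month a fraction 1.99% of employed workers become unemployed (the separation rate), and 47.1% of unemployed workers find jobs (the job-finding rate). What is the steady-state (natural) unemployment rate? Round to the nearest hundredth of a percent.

At steady state the flows balance: s·E = f·U, so U/(E+U) = s/(s+f).
u* = 1.99 / (1.99 + 47.1) = 1.99 / 49.09 = 4.05%.

Steady-state unemployment rate ≈ 4.05%.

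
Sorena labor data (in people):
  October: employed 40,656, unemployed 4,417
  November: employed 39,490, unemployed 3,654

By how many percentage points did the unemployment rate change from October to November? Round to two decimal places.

October: labor force = 40,656 + 4,417 = 45,073; u = 4,417/45,073 = 9.80%.
November: labor force = 39,490 + 3,654 = 43,144; u = 3,654/43,144 = 8.47%.
Change = 8.47% − 9.80% = −1.33 pp.

The unemployment rate changed by −1.33 percentage points.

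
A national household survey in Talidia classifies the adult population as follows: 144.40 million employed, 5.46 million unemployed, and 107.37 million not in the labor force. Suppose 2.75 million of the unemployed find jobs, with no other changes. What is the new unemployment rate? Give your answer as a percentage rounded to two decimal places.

New unemployment rate ≈ 1.81%.

Initially, labor force = 144.40 + 5.46 = 149.86 million, so u = 5.46/149.86 = 3.64%.
After the change, unemployed falls and employed rises by 2.75; labor force unchanged → E = 147.15, U = 2.71, labor force = 149.86 million.
New unemployment rate = 2.71 / 149.86 = 1.81%.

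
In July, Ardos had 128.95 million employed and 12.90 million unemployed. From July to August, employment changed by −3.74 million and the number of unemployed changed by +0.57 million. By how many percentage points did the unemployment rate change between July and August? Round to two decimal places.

July: labor force = 128.95 + 12.90 = 141.85; u = 12.90/141.85 = 9.09%.
August: labor force = 125.21 + 13.47 = 138.68; u = 13.47/138.68 = 9.71%.
Change = 9.71% − 9.09% = +0.62 pp.

The unemployment rate changed by +0.62 percentage points.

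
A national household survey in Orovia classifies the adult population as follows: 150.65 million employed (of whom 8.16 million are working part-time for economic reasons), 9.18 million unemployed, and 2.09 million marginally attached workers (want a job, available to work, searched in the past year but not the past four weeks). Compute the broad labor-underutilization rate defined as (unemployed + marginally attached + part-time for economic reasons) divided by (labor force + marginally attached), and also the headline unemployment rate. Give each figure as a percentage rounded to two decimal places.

Broad underutilization rate ≈ 12.00%; headline unemployment rate ≈ 5.74%.

Labor force = 150.65 + 9.18 = 159.83 million.
Numerator = 9.18 + 2.09 + 8.16 = 19.43 million.
Denominator = 159.83 + 2.09 = 161.92 million.
Broad rate = 19.43 / 161.92 = 12.00%.
Headline unemployment rate = 9.18 / 159.83 = 5.74%.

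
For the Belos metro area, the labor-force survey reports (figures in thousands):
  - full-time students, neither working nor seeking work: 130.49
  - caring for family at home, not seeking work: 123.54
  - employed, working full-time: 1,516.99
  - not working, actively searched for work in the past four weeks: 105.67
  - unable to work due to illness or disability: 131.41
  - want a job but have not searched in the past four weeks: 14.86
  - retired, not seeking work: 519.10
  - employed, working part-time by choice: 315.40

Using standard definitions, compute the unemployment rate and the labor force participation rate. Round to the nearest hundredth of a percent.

Unemployment rate ≈ 5.45%; labor force participation rate ≈ 67.82%.

Employed = 1,516.99 + 315.40 = 1,832.39 thousand.
Unemployed = 105.67 thousand.
Labor force = 1,832.39 + 105.67 = 1,938.06 thousand.
Not in labor force = 130.49 + 123.54 + 131.41 + 14.86 + 519.10 = 919.40 thousand (those not working and not actively searching are outside the labor force — including those who want a job but have given up searching).
Civilian working-age population = 1,938.06 + 919.40 = 2,857.46 thousand.
Unemployment rate = 105.67 / 1,938.06 = 5.45%.
Labor force participation rate = 1,938.06 / 2,857.46 = 67.82%.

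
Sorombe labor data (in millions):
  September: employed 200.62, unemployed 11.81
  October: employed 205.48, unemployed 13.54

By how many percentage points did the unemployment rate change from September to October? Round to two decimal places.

The unemployment rate changed by +0.62 percentage points.

September: labor force = 200.62 + 11.81 = 212.43; u = 11.81/212.43 = 5.56%.
October: labor force = 205.48 + 13.54 = 219.02; u = 13.54/219.02 = 6.18%.
Change = 6.18% − 5.56% = +0.62 pp.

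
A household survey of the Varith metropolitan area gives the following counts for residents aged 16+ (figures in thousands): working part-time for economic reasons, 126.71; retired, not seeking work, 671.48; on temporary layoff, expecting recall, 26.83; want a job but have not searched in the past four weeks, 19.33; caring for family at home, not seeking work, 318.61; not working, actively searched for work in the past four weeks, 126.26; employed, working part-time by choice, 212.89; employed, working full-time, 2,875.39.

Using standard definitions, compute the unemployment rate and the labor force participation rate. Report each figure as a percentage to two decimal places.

Unemployment rate ≈ 4.55%; labor force participation rate ≈ 76.94%.

Employed = 126.71 + 212.89 + 2,875.39 = 3,214.99 thousand (anyone who worked, including part-time for economic reasons, counts as employed).
Unemployed = 26.83 + 126.26 = 153.09 thousand (jobless and actively searching, or on temporary layoff).
Labor force = 3,214.99 + 153.09 = 3,368.08 thousand.
Not in labor force = 671.48 + 19.33 + 318.61 = 1,009.42 thousand (those not working and not actively searching are outside the labor force — including those who want a job but have given up searching).
Civilian working-age population = 3,368.08 + 1,009.42 = 4,377.50 thousand.
Unemployment rate = 153.09 / 3,368.08 = 4.55%.
Labor force participation rate = 3,368.08 / 4,377.50 = 76.94%.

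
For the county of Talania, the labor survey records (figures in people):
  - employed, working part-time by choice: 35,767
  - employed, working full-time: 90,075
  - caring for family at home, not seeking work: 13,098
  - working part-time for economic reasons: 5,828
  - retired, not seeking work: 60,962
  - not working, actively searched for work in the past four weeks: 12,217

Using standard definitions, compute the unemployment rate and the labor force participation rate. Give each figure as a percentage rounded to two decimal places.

Employed = 35,767 + 90,075 + 5,828 = 131,670 (anyone who worked, including part-time for economic reasons, counts as employed).
Unemployed = 12,217.
Labor force = 131,670 + 12,217 = 143,887.
Not in labor force = 13,098 + 60,962 = 74,060 (those not working and not actively searching are outside the labor force).
Civilian working-age population = 143,887 + 74,060 = 217,947.
Unemployment rate = 12,217 / 143,887 = 8.49%.
Labor force participation rate = 143,887 / 217,947 = 66.02%.

Unemployment rate ≈ 8.49%; labor force participation rate ≈ 66.02%.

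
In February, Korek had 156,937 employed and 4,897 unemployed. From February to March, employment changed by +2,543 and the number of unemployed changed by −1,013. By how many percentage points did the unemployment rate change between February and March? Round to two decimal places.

February: labor force = 156,937 + 4,897 = 161,834; u = 4,897/161,834 = 3.03%.
March: labor force = 159,480 + 3,884 = 163,364; u = 3,884/163,364 = 2.38%.
Change = 2.38% − 3.03% = −0.65 pp.

The unemployment rate changed by −0.65 percentage points.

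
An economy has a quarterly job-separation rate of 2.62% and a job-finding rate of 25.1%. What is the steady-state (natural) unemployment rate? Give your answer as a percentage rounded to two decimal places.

Steady-state unemployment rate ≈ 9.45%.

At steady state the flows balance: s·E = f·U, so U/(E+U) = s/(s+f).
u* = 2.62 / (2.62 + 25.1) = 2.62 / 27.72 = 9.45%.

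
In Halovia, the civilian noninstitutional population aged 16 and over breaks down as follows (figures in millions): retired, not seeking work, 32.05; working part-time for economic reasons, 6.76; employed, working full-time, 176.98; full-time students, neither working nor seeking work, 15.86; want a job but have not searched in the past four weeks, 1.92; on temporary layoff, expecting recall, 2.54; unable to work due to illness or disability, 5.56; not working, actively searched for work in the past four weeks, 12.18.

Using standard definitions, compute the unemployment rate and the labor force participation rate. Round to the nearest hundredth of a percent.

Employed = 6.76 + 176.98 = 183.74 million (anyone who worked, including part-time for economic reasons, counts as employed).
Unemployed = 2.54 + 12.18 = 14.72 million (jobless and actively searching, or on temporary layoff).
Labor force = 183.74 + 14.72 = 198.46 million.
Not in labor force = 32.05 + 15.86 + 1.92 + 5.56 = 55.39 million (those not working and not actively searching are outside the labor force — including those who want a job but have given up searching).
Civilian working-age population = 198.46 + 55.39 = 253.85 million.
Unemployment rate = 14.72 / 198.46 = 7.42%.
Labor force participation rate = 198.46 / 253.85 = 78.18%.

Unemployment rate ≈ 7.42%; labor force participation rate ≈ 78.18%.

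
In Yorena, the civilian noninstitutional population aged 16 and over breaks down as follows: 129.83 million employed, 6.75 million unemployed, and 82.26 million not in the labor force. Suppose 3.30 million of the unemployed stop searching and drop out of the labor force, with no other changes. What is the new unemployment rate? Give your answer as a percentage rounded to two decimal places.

New unemployment rate ≈ 2.59%.

Initially, labor force = 129.83 + 6.75 = 136.58 million, so u = 6.75/136.58 = 4.94%.
After the change, unemployed and labor force both fall by 3.30 → E = 129.83, U = 3.45, labor force = 133.28 million.
New unemployment rate = 3.45 / 133.28 = 2.59%.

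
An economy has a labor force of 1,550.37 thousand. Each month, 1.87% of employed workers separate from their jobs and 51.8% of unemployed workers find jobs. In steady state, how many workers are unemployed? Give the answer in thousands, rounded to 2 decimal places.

Steady-state unemployment rate u* = s/(s+f) = 1.87/(1.87+51.8) = 0.034843.
Unemployed = u* × labor force = 0.034843 × 1,550.37 ≈ 54.02 thousand.

About 54.02 thousand are unemployed in steady state.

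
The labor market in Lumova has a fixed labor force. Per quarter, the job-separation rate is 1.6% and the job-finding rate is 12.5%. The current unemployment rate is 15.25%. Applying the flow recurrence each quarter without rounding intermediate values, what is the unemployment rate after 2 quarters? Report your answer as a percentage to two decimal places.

With a fixed labor force, u_{t+1} = u_t + s·(1−u_t) − f·u_t = u_t·(1−s−f) + s.
Here 1−s−f = 0.859 and s = 0.016.
u_1 = 0.152500 × 0.859 + 0.016 = 0.146998.
u_2 = 0.146998 × 0.859 + 0.016 = 0.142271.

Unemployment rate after two quarters ≈ 14.23%.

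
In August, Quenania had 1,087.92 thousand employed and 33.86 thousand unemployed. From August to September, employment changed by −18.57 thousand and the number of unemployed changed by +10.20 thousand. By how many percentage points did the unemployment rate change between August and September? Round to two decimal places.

The unemployment rate changed by +0.94 percentage points.

August: labor force = 1,087.92 + 33.86 = 1,121.78; u = 33.86/1,121.78 = 3.02%.
September: labor force = 1,069.35 + 44.06 = 1,113.41; u = 44.06/1,113.41 = 3.96%.
Change = 3.96% − 3.02% = +0.94 pp.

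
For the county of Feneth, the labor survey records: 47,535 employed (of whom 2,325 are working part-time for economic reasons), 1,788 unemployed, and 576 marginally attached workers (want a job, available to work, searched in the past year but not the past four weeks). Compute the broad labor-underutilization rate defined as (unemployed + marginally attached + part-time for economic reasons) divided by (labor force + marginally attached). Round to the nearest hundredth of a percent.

Labor force = 47,535 + 1,788 = 49,323.
Numerator = 1,788 + 576 + 2,325 = 4,689.
Denominator = 49,323 + 576 = 49,899.
Broad rate = 4,689 / 49,899 = 9.40%.

Broad underutilization rate ≈ 9.40%.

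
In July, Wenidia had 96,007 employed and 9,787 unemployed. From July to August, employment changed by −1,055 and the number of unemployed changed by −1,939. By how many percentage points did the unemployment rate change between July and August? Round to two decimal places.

The unemployment rate changed by −1.62 percentage points.

July: labor force = 96,007 + 9,787 = 105,794; u = 9,787/105,794 = 9.25%.
August: labor force = 94,952 + 7,848 = 102,800; u = 7,848/102,800 = 7.63%.
Change = 7.63% − 9.25% = −1.62 pp.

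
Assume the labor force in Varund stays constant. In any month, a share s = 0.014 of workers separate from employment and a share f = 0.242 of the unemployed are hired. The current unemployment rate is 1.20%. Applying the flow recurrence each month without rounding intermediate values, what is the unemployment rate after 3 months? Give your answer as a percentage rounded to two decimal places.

Unemployment rate after three months ≈ 3.71%.

With a fixed labor force, u_{t+1} = u_t + s·(1−u_t) − f·u_t = u_t·(1−s−f) + s.
Here 1−s−f = 0.744 and s = 0.014.
u_1 = 0.012000 × 0.744 + 0.014 = 0.022928.
u_2 = 0.022928 × 0.744 + 0.014 = 0.031058.
u_3 = 0.031058 × 0.744 + 0.014 = 0.037107.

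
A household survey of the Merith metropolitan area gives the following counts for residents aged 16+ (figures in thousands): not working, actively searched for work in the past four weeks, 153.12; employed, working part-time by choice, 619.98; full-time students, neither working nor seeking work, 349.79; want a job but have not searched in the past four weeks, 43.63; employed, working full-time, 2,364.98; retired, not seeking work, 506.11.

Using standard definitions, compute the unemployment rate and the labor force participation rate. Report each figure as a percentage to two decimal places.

Unemployment rate ≈ 4.88%; labor force participation rate ≈ 77.72%.

Employed = 619.98 + 2,364.98 = 2,984.96 thousand.
Unemployed = 153.12 thousand.
Labor force = 2,984.96 + 153.12 = 3,138.08 thousand.
Not in labor force = 349.79 + 43.63 + 506.11 = 899.53 thousand (those not working and not actively searching are outside the labor force — including those who want a job but have given up searching).
Civilian working-age population = 3,138.08 + 899.53 = 4,037.61 thousand.
Unemployment rate = 153.12 / 3,138.08 = 4.88%.
Labor force participation rate = 3,138.08 / 4,037.61 = 77.72%.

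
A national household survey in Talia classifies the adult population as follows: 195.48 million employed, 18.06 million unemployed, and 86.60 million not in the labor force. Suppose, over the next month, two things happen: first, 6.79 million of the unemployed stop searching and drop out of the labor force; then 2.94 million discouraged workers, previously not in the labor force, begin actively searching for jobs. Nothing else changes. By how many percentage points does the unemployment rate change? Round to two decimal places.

The unemployment rate changes by −1.68 percentage points.

Initially, labor force = 195.48 + 18.06 = 213.54 million, so u = 18.06/213.54 = 8.46%.
After the first change, unemployed and labor force both fall by 6.79 → E = 195.48, U = 11.27, labor force = 206.75 million.
After the second change, unemployed and labor force both rise by 2.94 → E = 195.48, U = 14.21, labor force = 209.69 million.
New unemployment rate = 14.21 / 209.69 = 6.78%.
Change = 6.78% − 8.46% = −1.68 percentage points.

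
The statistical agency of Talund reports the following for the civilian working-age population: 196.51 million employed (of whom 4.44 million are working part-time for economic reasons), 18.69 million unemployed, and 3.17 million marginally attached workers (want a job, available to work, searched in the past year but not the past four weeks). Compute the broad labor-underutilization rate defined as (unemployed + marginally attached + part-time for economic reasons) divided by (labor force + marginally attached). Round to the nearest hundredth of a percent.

Labor force = 196.51 + 18.69 = 215.20 million.
Numerator = 18.69 + 3.17 + 4.44 = 26.30 million.
Denominator = 215.20 + 3.17 = 218.37 million.
Broad rate = 26.30 / 218.37 = 12.04%.

Broad underutilization rate ≈ 12.04%.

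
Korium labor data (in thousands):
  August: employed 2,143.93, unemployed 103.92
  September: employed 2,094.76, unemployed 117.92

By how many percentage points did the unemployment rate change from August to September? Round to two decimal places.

The unemployment rate changed by +0.71 percentage points.

August: labor force = 2,143.93 + 103.92 = 2,247.85; u = 103.92/2,247.85 = 4.62%.
September: labor force = 2,094.76 + 117.92 = 2,212.68; u = 117.92/2,212.68 = 5.33%.
Change = 5.33% − 4.62% = +0.71 pp.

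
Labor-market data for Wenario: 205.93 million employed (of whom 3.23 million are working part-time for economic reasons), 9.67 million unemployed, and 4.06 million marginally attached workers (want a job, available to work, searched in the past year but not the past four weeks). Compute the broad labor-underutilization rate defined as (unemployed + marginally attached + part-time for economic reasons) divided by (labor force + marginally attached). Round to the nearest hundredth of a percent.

Labor force = 205.93 + 9.67 = 215.60 million.
Numerator = 9.67 + 4.06 + 3.23 = 16.96 million.
Denominator = 215.60 + 4.06 = 219.66 million.
Broad rate = 16.96 / 219.66 = 7.72%.

Broad underutilization rate ≈ 7.72%.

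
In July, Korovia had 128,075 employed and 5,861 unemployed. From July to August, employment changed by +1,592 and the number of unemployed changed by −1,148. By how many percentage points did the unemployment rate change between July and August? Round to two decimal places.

The unemployment rate changed by −0.87 percentage points.

July: labor force = 128,075 + 5,861 = 133,936; u = 5,861/133,936 = 4.38%.
August: labor force = 129,667 + 4,713 = 134,380; u = 4,713/134,380 = 3.51%.
Change = 3.51% − 4.38% = −0.87 pp.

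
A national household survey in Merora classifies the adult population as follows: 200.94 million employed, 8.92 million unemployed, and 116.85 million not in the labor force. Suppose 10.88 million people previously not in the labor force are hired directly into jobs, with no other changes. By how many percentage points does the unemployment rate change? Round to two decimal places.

The unemployment rate changes by −0.21 percentage points.

Initially, labor force = 200.94 + 8.92 = 209.86 million, so u = 8.92/209.86 = 4.25%.
After the change, employed and labor force both rise by 10.88; unemployed unchanged → E = 211.82, U = 8.92, labor force = 220.74 million.
New unemployment rate = 8.92 / 220.74 = 4.04%.
Change = 4.04% − 4.25% = −0.21 percentage points.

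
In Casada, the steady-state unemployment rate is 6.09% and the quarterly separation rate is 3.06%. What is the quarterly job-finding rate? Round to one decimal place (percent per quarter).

Job-finding rate ≈ 47.2% per quarter.

From u* = s/(s+f): f = s·(1−u)/u.
f = 3.06 × (1 − 0.0609) / 0.0609 = 2.8736 / 0.0609 ≈ 47.2% per quarter.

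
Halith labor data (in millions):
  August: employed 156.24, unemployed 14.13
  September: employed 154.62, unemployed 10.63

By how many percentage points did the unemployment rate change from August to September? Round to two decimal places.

The unemployment rate changed by −1.86 percentage points.

August: labor force = 156.24 + 14.13 = 170.37; u = 14.13/170.37 = 8.29%.
September: labor force = 154.62 + 10.63 = 165.25; u = 10.63/165.25 = 6.43%.
Change = 6.43% − 8.29% = −1.86 pp.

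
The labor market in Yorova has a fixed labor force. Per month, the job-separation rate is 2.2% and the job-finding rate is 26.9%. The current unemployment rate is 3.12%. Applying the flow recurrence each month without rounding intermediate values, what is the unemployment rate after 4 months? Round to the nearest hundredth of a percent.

Unemployment rate after four months ≈ 6.44%.

With a fixed labor force, u_{t+1} = u_t + s·(1−u_t) − f·u_t = u_t·(1−s−f) + s.
Here 1−s−f = 0.709 and s = 0.022.
u_1 = 0.031200 × 0.709 + 0.022 = 0.044121.
u_2 = 0.044121 × 0.709 + 0.022 = 0.053282.
u_3 = 0.053282 × 0.709 + 0.022 = 0.059777.
u_4 = 0.059777 × 0.709 + 0.022 = 0.064382.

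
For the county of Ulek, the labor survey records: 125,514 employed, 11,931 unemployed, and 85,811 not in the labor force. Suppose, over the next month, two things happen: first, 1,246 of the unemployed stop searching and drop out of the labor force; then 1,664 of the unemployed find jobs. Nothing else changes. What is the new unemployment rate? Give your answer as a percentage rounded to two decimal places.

New unemployment rate ≈ 6.62%.

Initially, labor force = 125,514 + 11,931 = 137,445, so u = 11,931/137,445 = 8.68%.
After the first change, unemployed and labor force both fall by 1,246 → E = 125,514, U = 10,685, labor force = 136,199.
After the second change, unemployed falls and employed rises by 1,664; labor force unchanged → E = 127,178, U = 9,021, labor force = 136,199.
New unemployment rate = 9,021 / 136,199 = 6.62%.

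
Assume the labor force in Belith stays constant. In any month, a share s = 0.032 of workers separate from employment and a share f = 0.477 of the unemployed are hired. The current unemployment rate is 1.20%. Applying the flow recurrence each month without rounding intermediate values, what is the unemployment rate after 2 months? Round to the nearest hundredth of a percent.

Unemployment rate after two months ≈ 5.06%.

With a fixed labor force, u_{t+1} = u_t + s·(1−u_t) − f·u_t = u_t·(1−s−f) + s.
Here 1−s−f = 0.491 and s = 0.032.
u_1 = 0.012000 × 0.491 + 0.032 = 0.037892.
u_2 = 0.037892 × 0.491 + 0.032 = 0.050605.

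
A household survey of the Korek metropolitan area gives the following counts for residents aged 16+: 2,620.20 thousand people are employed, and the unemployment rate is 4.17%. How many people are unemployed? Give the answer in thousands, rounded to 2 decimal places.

Let U be the number unemployed. The labor force is E + U, and U/(E+U) = 0.0417.
So U = 0.0417 × 2,620.20 / (1 − 0.0417) = 109.2623 / 0.9583 ≈ 114.02 thousand.

About 114.02 thousand are unemployed.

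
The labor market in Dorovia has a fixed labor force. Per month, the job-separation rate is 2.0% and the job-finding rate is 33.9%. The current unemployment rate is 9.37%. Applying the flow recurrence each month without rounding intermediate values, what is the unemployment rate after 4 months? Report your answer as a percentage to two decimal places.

With a fixed labor force, u_{t+1} = u_t + s·(1−u_t) − f·u_t = u_t·(1−s−f) + s.
Here 1−s−f = 0.641 and s = 0.020.
u_1 = 0.093700 × 0.641 + 0.020 = 0.080062.
u_2 = 0.080062 × 0.641 + 0.020 = 0.071320.
u_3 = 0.071320 × 0.641 + 0.020 = 0.065716.
u_4 = 0.065716 × 0.641 + 0.020 = 0.062124.

Unemployment rate after four months ≈ 6.21%.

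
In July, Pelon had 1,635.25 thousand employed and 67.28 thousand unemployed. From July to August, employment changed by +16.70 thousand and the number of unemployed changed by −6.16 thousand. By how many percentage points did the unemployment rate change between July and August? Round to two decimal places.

July: labor force = 1,635.25 + 67.28 = 1,702.53; u = 67.28/1,702.53 = 3.95%.
August: labor force = 1,651.95 + 61.12 = 1,713.07; u = 61.12/1,713.07 = 3.57%.
Change = 3.57% − 3.95% = −0.38 pp.

The unemployment rate changed by −0.38 percentage points.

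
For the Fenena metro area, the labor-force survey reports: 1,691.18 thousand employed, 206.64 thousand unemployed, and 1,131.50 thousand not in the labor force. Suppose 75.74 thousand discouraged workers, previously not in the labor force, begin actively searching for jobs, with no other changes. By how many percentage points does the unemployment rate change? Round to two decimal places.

The unemployment rate changes by +3.42 percentage points.

Initially, labor force = 1,691.18 + 206.64 = 1,897.82 thousand, so u = 206.64/1,897.82 = 10.89%.
After the change, unemployed and labor force both rise by 75.74 → E = 1,691.18, U = 282.38, labor force = 1,973.56 thousand.
New unemployment rate = 282.38 / 1,973.56 = 14.31%.
Change = 14.31% − 10.89% = +3.42 percentage points.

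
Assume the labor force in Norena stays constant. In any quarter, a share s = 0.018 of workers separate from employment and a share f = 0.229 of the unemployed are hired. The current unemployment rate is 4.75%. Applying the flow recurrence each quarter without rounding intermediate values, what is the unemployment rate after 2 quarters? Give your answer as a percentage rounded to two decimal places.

Unemployment rate after two quarters ≈ 5.85%.

With a fixed labor force, u_{t+1} = u_t + s·(1−u_t) − f·u_t = u_t·(1−s−f) + s.
Here 1−s−f = 0.753 and s = 0.018.
u_1 = 0.047500 × 0.753 + 0.018 = 0.053767.
u_2 = 0.053767 × 0.753 + 0.018 = 0.058487.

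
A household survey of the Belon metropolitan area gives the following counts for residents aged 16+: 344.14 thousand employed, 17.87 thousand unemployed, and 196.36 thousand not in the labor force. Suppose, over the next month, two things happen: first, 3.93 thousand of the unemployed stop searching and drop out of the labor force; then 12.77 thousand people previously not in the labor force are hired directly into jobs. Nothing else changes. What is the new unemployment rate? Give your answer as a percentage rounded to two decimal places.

Initially, labor force = 344.14 + 17.87 = 362.01 thousand, so u = 17.87/362.01 = 4.94%.
After the first change, unemployed and labor force both fall by 3.93 → E = 344.14, U = 13.94, labor force = 358.08 thousand.
After the second change, employed and labor force both rise by 12.77; unemployed unchanged → E = 356.91, U = 13.94, labor force = 370.85 thousand.
New unemployment rate = 13.94 / 370.85 = 3.76%.

New unemployment rate ≈ 3.76%.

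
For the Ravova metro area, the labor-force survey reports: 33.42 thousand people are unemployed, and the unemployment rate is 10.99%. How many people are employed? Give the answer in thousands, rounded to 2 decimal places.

About 270.67 thousand are employed.

Labor force = U / u = 33.42 / 0.1099 ≈ 304.09 thousand.
Employed = labor force − unemployed = 304.09 − 33.42 = 270.67 thousand.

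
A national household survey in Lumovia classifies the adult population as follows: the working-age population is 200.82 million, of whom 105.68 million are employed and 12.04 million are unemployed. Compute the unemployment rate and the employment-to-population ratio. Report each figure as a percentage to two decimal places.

Labor force = employed + unemployed = 105.68 + 12.04 = 117.72 million.
Unemployment rate = 12.04 / 117.72 = 10.23%.
Employment-population ratio = 105.68 / 200.82 = 52.62%.

Unemployment rate ≈ 10.23%; employment-population ratio ≈ 52.62%.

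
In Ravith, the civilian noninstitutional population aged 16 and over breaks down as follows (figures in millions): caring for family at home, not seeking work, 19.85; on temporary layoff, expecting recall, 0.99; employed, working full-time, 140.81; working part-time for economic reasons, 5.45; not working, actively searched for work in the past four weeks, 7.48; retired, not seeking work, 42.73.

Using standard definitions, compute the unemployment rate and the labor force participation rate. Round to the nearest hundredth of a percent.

Employed = 140.81 + 5.45 = 146.26 million (anyone who worked, including part-time for economic reasons, counts as employed).
Unemployed = 0.99 + 7.48 = 8.47 million (jobless and actively searching, or on temporary layoff).
Labor force = 146.26 + 8.47 = 154.73 million.
Not in labor force = 19.85 + 42.73 = 62.58 million (those not working and not actively searching are outside the labor force).
Civilian working-age population = 154.73 + 62.58 = 217.31 million.
Unemployment rate = 8.47 / 154.73 = 5.47%.
Labor force participation rate = 154.73 / 217.31 = 71.20%.

Unemployment rate ≈ 5.47%; labor force participation rate ≈ 71.20%.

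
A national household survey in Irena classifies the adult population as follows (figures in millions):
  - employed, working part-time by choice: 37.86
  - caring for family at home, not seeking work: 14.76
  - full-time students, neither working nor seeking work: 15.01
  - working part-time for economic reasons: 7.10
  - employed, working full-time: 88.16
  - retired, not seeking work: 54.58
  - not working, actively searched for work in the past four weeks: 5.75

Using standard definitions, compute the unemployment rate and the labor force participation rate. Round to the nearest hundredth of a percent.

Employed = 37.86 + 7.10 + 88.16 = 133.12 million (anyone who worked, including part-time for economic reasons, counts as employed).
Unemployed = 5.75 million.
Labor force = 133.12 + 5.75 = 138.87 million.
Not in labor force = 14.76 + 15.01 + 54.58 = 84.35 million (those not working and not actively searching are outside the labor force).
Civilian working-age population = 138.87 + 84.35 = 223.22 million.
Unemployment rate = 5.75 / 138.87 = 4.14%.
Labor force participation rate = 138.87 / 223.22 = 62.21%.

Unemployment rate ≈ 4.14%; labor force participation rate ≈ 62.21%.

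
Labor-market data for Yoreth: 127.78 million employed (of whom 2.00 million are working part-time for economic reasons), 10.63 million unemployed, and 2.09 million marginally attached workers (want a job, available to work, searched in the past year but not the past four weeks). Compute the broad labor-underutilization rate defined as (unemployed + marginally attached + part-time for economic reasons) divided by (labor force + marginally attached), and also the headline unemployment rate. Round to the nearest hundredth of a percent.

Labor force = 127.78 + 10.63 = 138.41 million.
Numerator = 10.63 + 2.09 + 2.00 = 14.72 million.
Denominator = 138.41 + 2.09 = 140.50 million.
Broad rate = 14.72 / 140.50 = 10.48%.
Headline unemployment rate = 10.63 / 138.41 = 7.68%.

Broad underutilization rate ≈ 10.48%; headline unemployment rate ≈ 7.68%.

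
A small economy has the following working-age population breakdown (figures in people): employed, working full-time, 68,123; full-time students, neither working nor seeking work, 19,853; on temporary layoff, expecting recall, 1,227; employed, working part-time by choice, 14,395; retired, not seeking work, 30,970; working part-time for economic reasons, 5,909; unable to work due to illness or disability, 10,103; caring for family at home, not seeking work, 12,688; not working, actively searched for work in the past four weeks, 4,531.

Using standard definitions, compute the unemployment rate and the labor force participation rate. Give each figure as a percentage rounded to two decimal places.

Employed = 68,123 + 14,395 + 5,909 = 88,427 (anyone who worked, including part-time for economic reasons, counts as employed).
Unemployed = 1,227 + 4,531 = 5,758 (jobless and actively searching, or on temporary layoff).
Labor force = 88,427 + 5,758 = 94,185.
Not in labor force = 19,853 + 30,970 + 10,103 + 12,688 = 73,614 (those not working and not actively searching are outside the labor force).
Civilian working-age population = 94,185 + 73,614 = 167,799.
Unemployment rate = 5,758 / 94,185 = 6.11%.
Labor force participation rate = 94,185 / 167,799 = 56.13%.

Unemployment rate ≈ 6.11%; labor force participation rate ≈ 56.13%.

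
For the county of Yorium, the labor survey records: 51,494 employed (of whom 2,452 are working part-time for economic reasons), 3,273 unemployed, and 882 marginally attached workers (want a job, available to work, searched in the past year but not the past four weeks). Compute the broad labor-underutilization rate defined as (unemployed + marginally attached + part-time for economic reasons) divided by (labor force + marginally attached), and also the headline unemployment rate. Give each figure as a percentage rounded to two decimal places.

Broad underutilization rate ≈ 11.87%; headline unemployment rate ≈ 5.98%.

Labor force = 51,494 + 3,273 = 54,767.
Numerator = 3,273 + 882 + 2,452 = 6,607.
Denominator = 54,767 + 882 = 55,649.
Broad rate = 6,607 / 55,649 = 11.87%.
Headline unemployment rate = 3,273 / 54,767 = 5.98%.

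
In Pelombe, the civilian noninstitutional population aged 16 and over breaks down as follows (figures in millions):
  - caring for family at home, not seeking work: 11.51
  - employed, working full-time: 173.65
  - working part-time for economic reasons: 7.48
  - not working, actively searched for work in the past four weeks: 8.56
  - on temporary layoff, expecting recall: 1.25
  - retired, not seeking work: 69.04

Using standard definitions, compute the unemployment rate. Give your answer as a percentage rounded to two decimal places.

Unemployment rate ≈ 5.14%.

Employed = 173.65 + 7.48 = 181.13 million (anyone who worked, including part-time for economic reasons, counts as employed).
Unemployed = 8.56 + 1.25 = 9.81 million (jobless and actively searching, or on temporary layoff).
Labor force = 181.13 + 9.81 = 190.94 million.
Unemployment rate = 9.81 / 190.94 = 5.14%.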